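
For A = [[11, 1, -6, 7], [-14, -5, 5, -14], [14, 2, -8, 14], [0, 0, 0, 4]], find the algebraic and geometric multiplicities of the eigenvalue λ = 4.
algebraic multiplicity 2, geometric multiplicity 2

The characteristic polynomial is (x - 4)^2(x + 3)^2, so the factor x - 4 appears with exponent 2: the algebraic multiplicity is 2.

rank(A - 4I) = 2, so the eigenspace has dimension 4 - 2 = 2: the geometric multiplicity is 2.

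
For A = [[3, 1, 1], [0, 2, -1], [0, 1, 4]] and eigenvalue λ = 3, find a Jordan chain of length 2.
We seek v_1 ∈ ker((A - 3I)^2) \ ker(A - 3I), then set v_{i+1} = (A - 3I) v_i.

One such chain is v_1 = [[0, 1, -2]]^T, v_2 = [[-1, 1, -1]]^T. Check: (A - 3I) v_2 = [[0, 0, 0]]^T = 0.

v_1 = [[0, 1, -2]]^T, v_2 = [[-1, 1, -1]]^T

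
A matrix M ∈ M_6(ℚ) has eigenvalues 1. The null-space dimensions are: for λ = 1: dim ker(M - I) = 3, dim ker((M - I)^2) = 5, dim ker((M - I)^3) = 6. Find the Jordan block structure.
λ = 1: successive nullity increments [3, 2, 1] count blocks of size ≥ k; block sizes are [3, 2, 1].

Jordan blocks: (1, 3), (1, 2), (1, 1)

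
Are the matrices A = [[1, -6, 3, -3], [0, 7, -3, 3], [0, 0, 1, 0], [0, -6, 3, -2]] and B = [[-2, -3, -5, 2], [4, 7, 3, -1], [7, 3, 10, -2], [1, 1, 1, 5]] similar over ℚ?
trace(A) = 7 but trace(B) = 20. The trace is a similarity invariant, so A and B are not similar.

No.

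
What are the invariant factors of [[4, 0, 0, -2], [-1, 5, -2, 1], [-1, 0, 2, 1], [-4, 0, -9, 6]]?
(x - 5)^3(x - 2)

The Jordan structure of A has elementary divisors (x - 2), (x - 5)^3. Arranging the block sizes at each eigenvalue in decreasing order and taking row products gives the invariant factors.

Invariant factors (smallest first, each dividing the next): (x - 5)^3(x - 2).

Check: the last factor (x - 5)^3(x - 2) is the minimal polynomial, and the product (x - 5)^3(x - 2) is the characteristic polynomial.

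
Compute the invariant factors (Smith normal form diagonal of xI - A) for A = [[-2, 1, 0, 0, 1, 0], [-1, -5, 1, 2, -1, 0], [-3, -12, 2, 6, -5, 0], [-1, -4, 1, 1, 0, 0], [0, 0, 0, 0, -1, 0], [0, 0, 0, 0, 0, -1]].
x + 1, (x + 1)^2, (x + 1)^3

The Jordan structure of A has elementary divisors (x + 1)^3, (x + 1)^2, (x + 1). Arranging the block sizes at each eigenvalue in decreasing order and taking row products gives the invariant factors.

Invariant factors (smallest first, each dividing the next): x + 1, (x + 1)^2, (x + 1)^3.

Check: the last factor (x + 1)^3 is the minimal polynomial, and the product (x + 1)^6 is the characteristic polynomial.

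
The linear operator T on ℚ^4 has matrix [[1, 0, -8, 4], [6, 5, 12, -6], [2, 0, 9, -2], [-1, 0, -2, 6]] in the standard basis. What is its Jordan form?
J = [[5, 0, 0, 0], [0, 5, 0, 0], [0, 0, 5, 0], [0, 0, 0, 6]]

The characteristic polynomial is det(xI - A) = (x - 6)(x - 5)^3, so the eigenvalues are 5 (algebraic multiplicity 3), 6 (algebraic multiplicity 1).

For λ = 5: rank(A - 5I) = 1. The eigenspace has dimension 4 - 1 = 3, so there are 3 Jordan blocks; the rank sequence gives block sizes [1, 1, 1].

For λ = 6: algebraic multiplicity 1 gives one 1×1 block.

Assembling the blocks gives the Jordan form J above.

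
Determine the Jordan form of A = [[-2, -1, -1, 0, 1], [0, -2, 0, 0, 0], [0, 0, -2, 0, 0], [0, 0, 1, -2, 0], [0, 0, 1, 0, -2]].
The characteristic polynomial is det(xI - A) = (x + 2)^5, so the eigenvalues are -2 (algebraic multiplicity 5).

For λ = -2: rank(A + 2I) = 2, rank((A + 2I)^2) = 1, rank((A + 2I)^3) = 0. The eigenspace has dimension 5 - 2 = 3, so there are 3 Jordan blocks; the rank sequence gives block sizes [3, 1, 1].

Assembling the blocks gives the Jordan form J above.

J = [[-2, 1, 0, 0, 0], [0, -2, 1, 0, 0], [0, 0, -2, 0, 0], [0, 0, 0, -2, 0], [0, 0, 0, 0, -2]]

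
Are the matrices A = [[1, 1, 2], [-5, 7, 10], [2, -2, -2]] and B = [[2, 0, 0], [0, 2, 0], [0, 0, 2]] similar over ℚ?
No.

Both have characteristic polynomial (x - 2)^3, but the minimal polynomial of A is (x - 2)^2 while the minimal polynomial of B is x - 2. The minimal polynomial is a similarity invariant, so A and B are not similar.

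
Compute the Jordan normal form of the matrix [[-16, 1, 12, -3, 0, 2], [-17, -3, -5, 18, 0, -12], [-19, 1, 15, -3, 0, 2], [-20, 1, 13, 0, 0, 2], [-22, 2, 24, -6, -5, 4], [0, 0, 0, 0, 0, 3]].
J = [[-5, 1, 0, 0, 0, 0], [0, -5, 0, 0, 0, 0], [0, 0, -5, 0, 0, 0], [0, 0, 0, 3, 1, 0], [0, 0, 0, 0, 3, 0], [0, 0, 0, 0, 0, 3]]

The characteristic polynomial is det(xI - A) = (x - 3)^3(x + 5)^3, so the eigenvalues are -5 (algebraic multiplicity 3), 3 (algebraic multiplicity 3).

For λ = -5: rank(A + 5I) = 4, rank((A + 5I)^2) = 3. The eigenspace has dimension 6 - 4 = 2, so there are 2 Jordan blocks; the rank sequence gives block sizes [2, 1].

For λ = 3: rank(A - 3I) = 4, rank((A - 3I)^2) = 3. The eigenspace has dimension 6 - 4 = 2, so there are 2 Jordan blocks; the rank sequence gives block sizes [2, 1].

Assembling the blocks gives the Jordan form J above.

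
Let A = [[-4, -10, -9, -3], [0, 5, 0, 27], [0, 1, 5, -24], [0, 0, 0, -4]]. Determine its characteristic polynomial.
xI - A = [[x + 4, 10, 9, 3], [0, x - 5, 0, -27], [0, -1, x - 5, 24], [0, 0, 0, x + 4]].

Expanding det(xI - A) along the first row:
det(xI - A) = + (x + 4)·det([[x - 5, 0, -27], [-1, x - 5, 24], [0, 0, x + 4]]) - (10)·det([[0, 0, -27], [0, x - 5, 24], [0, 0, x + 4]]) + (9)·det([[0, x - 5, -27], [0, -1, 24], [0, 0, x + 4]]) - (3)·det([[0, x - 5, 0], [0, -1, x - 5], [0, 0, 0]]).

Evaluating gives χ_A(x) = x^4 - 2x^3 - 39x^2 + 40x + 400 = (x - 5)^2(x + 4)^2.

χ_A(x) = (x - 5)^2(x + 4)^2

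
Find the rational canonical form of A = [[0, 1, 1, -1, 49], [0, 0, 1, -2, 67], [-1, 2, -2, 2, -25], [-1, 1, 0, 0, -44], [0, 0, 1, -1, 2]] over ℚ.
R = [[0, 0, 0, 0, 24], [1, 0, 0, 0, 68], [0, 1, 0, 0, 66], [0, 0, 1, 0, 23], [0, 0, 0, 1, 0]]

The invariant factors of A (the non-unit diagonal entries of the Smith normal form of xI - A over ℚ[x]) are (x - 6)(x + 1)^2(x + 2)^2, each dividing the next. The characteristic polynomial is their product, (x - 6)(x + 1)^2(x + 2)^2.

The rational canonical form is the block-diagonal matrix of companion matrices C(f_i):
R = [[0, 0, 0, 0, 24], [1, 0, 0, 0, 68], [0, 1, 0, 0, 66], [0, 0, 1, 0, 23], [0, 0, 0, 1, 0]].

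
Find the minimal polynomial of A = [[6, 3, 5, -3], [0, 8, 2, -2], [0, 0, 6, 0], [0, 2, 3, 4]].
m_A(x) = (x - 6)^3

The characteristic polynomial factors as (x - 6)^4. The minimal polynomial is ∏(x - λ)^{k_λ} where k_λ is the size of the largest Jordan block at λ.

For λ = 6: rank(A - 6I) = 2, and the largest Jordan block has size 3 (the smallest k with rank((A - 6I)^k) = rank((A - 6I)^(k+1))).

So m_A(x) = (x - 6)^3.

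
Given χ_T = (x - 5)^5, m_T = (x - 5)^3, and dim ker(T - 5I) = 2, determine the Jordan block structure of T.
Jordan blocks: (5, 3), (5, 2)

λ = 5: algebraic multiplicity 5 (exponent in χ_T), largest block size 3 (exponent in m_T), 2 blocks (geometric multiplicity). These force block sizes [3, 2].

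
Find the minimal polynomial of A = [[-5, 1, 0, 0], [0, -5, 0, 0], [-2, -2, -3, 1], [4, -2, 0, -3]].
m_A(x) = (x + 3)^2(x + 5)^2

The characteristic polynomial factors as (x + 3)^2(x + 5)^2. The minimal polynomial is ∏(x - λ)^{k_λ} where k_λ is the size of the largest Jordan block at λ.

For λ = -5: rank(A + 5I) = 3, and the largest Jordan block has size 2 (the smallest k with rank((A + 5I)^k) = rank((A + 5I)^(k+1))).
For λ = -3: rank(A + 3I) = 3, and the largest Jordan block has size 2 (the smallest k with rank((A + 3I)^k) = rank((A + 3I)^(k+1))).

So m_A(x) = (x + 3)^2(x + 5)^2.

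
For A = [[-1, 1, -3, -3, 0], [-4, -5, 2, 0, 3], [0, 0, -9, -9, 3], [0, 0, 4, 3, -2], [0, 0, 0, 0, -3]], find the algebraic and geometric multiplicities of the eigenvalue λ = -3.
algebraic multiplicity 5, geometric multiplicity 2

The characteristic polynomial is (x + 3)^5, so the factor x + 3 appears with exponent 5: the algebraic multiplicity is 5.

rank(A + 3I) = 3, so the eigenspace has dimension 5 - 3 = 2: the geometric multiplicity is 2.

Since 2 < 5, A is not diagonalizable.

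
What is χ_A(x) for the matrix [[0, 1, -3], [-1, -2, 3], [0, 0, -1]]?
χ_A(x) = (x + 1)^3

xI - A = [[x, -1, 3], [1, x + 2, -3], [0, 0, x + 1]].

Expanding det(xI - A) along the first row:
det(xI - A) = + (x)·det([[x + 2, -3], [0, x + 1]]) - (-1)·det([[1, -3], [0, x + 1]]) + (3)·det([[1, x + 2], [0, 0]]).

Evaluating gives χ_A(x) = x^3 + 3x^2 + 3x + 1 = (x + 1)^3.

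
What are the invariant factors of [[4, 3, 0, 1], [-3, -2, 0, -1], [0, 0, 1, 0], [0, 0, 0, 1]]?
x - 1, x - 1, (x - 1)^2

The Jordan structure of A has elementary divisors (x - 1)^2, (x - 1), (x - 1). Arranging the block sizes at each eigenvalue in decreasing order and taking row products gives the invariant factors.

Invariant factors (smallest first, each dividing the next): x - 1, x - 1, (x - 1)^2.

Check: the last factor (x - 1)^2 is the minimal polynomial, and the product (x - 1)^4 is the characteristic polynomial.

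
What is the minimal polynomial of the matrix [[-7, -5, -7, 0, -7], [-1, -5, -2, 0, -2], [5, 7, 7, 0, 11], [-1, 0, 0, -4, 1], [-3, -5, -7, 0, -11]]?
The characteristic polynomial factors as (x + 4)^5. The minimal polynomial is ∏(x - λ)^{k_λ} where k_λ is the size of the largest Jordan block at λ.

For λ = -4: rank(A + 4I) = 3, and the largest Jordan block has size 3 (the smallest k with rank((A + 4I)^k) = rank((A + 4I)^(k+1))).

So m_A(x) = (x + 4)^3.

m_A(x) = (x + 4)^3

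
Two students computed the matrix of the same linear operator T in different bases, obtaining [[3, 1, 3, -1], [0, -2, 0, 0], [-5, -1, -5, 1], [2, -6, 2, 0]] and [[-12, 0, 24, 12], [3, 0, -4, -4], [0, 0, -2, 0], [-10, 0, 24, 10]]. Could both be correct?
Two matrices over a field are similar if and only if they have the same invariant factors.

Both A and B have characteristic polynomial x^2(x + 2)^2 and minimal polynomial x^2(x + 2). Computing further, both have invariant factors x + 2, x^2(x + 2). Hence A and B are similar.

Yes.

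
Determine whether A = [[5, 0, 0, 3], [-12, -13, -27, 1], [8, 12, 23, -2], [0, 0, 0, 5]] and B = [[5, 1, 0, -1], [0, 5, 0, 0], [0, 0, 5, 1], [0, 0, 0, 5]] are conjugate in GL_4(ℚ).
Yes.

Two matrices over a field are similar if and only if they have the same invariant factors.

Both A and B have characteristic polynomial (x - 5)^4 and minimal polynomial (x - 5)^2. Computing further, both have invariant factors (x - 5)^2, (x - 5)^2. Hence A and B are similar.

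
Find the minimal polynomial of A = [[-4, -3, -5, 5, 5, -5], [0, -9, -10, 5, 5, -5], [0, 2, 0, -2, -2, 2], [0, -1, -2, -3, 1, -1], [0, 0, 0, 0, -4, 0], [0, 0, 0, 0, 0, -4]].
The characteristic polynomial factors as (x + 4)^6. The minimal polynomial is ∏(x - λ)^{k_λ} where k_λ is the size of the largest Jordan block at λ.

For λ = -4: rank(A + 4I) = 2, and the largest Jordan block has size 2 (the smallest k with rank((A + 4I)^k) = rank((A + 4I)^(k+1))).

So m_A(x) = (x + 4)^2.

m_A(x) = (x + 4)^2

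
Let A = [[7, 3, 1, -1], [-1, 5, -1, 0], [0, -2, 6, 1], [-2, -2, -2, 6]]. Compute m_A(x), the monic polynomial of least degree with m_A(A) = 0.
m_A(x) = (x - 6)^2

The characteristic polynomial factors as (x - 6)^4. The minimal polynomial is ∏(x - λ)^{k_λ} where k_λ is the size of the largest Jordan block at λ.

For λ = 6: rank(A - 6I) = 2, and the largest Jordan block has size 2 (the smallest k with rank((A - 6I)^k) = rank((A - 6I)^(k+1))).

So m_A(x) = (x - 6)^2.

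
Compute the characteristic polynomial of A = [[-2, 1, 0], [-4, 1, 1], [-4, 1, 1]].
xI - A = [[x + 2, -1, 0], [4, x - 1, -1], [4, -1, x - 1]].

Expanding det(xI - A) along the first row:
det(xI - A) = + (x + 2)·det([[x - 1, -1], [-1, x - 1]]) - (-1)·det([[4, -1], [4, x - 1]]) + (0)·det([[4, x - 1], [4, -1]]).

Evaluating gives χ_A(x) = x^3.

χ_A(x) = x^3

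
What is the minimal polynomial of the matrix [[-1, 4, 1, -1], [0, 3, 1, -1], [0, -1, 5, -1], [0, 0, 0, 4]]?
m_A(x) = (x - 4)^2(x + 1)

The characteristic polynomial factors as (x - 4)^3(x + 1). The minimal polynomial is ∏(x - λ)^{k_λ} where k_λ is the size of the largest Jordan block at λ.

For λ = -1: rank(A + I) = 3, and the largest Jordan block has size 1 (the smallest k with rank((A + I)^k) = rank((A + I)^(k+1))).
For λ = 4: rank(A - 4I) = 2, and the largest Jordan block has size 2 (the smallest k with rank((A - 4I)^k) = rank((A - 4I)^(k+1))).

So m_A(x) = (x - 4)^2(x + 1).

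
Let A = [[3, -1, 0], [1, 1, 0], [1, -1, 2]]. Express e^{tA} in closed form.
A has Jordan form J = [[2, 1, 0], [0, 2, 0], [0, 0, 2]] with A = PJP^{-1}, so e^{tA} = P e^{tJ} P^{-1}.

For a Jordan block J_k(λ), e^{tJ_k(λ)} = e^{λt} · (I + tN + t^2 N^2/2! + ... + t^{k-1} N^{k-1}/(k-1)!) where N is the nilpotent superdiagonal part.

Assembling the blocks and conjugating back gives the entries of e^{tA} as shown above.

e^{tA} = [[(t + 1)*e^{2*t}, -t*e^{2*t}, 0], [t*e^{2*t}, (1 - t)*e^{2*t}, 0], [t*e^{2*t}, -t*e^{2*t}, e^{2*t}]]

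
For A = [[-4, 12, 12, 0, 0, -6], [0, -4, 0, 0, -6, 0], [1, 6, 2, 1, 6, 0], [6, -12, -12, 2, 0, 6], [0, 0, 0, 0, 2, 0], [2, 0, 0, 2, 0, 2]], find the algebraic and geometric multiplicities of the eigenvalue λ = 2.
The characteristic polynomial is (x - 2)^4(x + 4)^2, so the factor x - 2 appears with exponent 4: the algebraic multiplicity is 4.

rank(A - 2I) = 3, so the eigenspace has dimension 6 - 3 = 3: the geometric multiplicity is 3.

Since 3 < 4, A is not diagonalizable.

algebraic multiplicity 4, geometric multiplicity 3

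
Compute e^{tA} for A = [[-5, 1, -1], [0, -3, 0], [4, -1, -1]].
A has Jordan form J = [[-3, 1, 0], [0, -3, 1], [0, 0, -3]] with A = PJP^{-1}, so e^{tA} = P e^{tJ} P^{-1}.

For a Jordan block J_k(λ), e^{tJ_k(λ)} = e^{λt} · (I + tN + t^2 N^2/2! + ... + t^{k-1} N^{k-1}/(k-1)!) where N is the nilpotent superdiagonal part.

Assembling the blocks and conjugating back gives the entries of e^{tA} as shown above.

e^{tA} = [[(1 - 2*t)*e^{-3*t}, t*(2 - t)*e^{-3*t}/2, -t*e^{-3*t}], [0, e^{-3*t}, 0], [4*t*e^{-3*t}, t*(t - 1)*e^{-3*t}, (2*t + 1)*e^{-3*t}]]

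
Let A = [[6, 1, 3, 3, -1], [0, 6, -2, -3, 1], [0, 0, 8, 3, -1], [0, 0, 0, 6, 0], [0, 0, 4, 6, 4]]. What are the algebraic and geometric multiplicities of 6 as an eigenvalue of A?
algebraic multiplicity 5, geometric multiplicity 3

The characteristic polynomial is (x - 6)^5, so the factor x - 6 appears with exponent 5: the algebraic multiplicity is 5.

rank(A - 6I) = 2, so the eigenspace has dimension 5 - 2 = 3: the geometric multiplicity is 3.

Since 3 < 5, A is not diagonalizable.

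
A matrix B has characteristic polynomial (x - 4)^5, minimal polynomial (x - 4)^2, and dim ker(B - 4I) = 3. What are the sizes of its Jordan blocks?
λ = 4: algebraic multiplicity 5 (exponent in χ_B), largest block size 2 (exponent in m_B), 3 blocks (geometric multiplicity). These force block sizes [2, 2, 1].

Jordan blocks: (4, 2), (4, 2), (4, 1)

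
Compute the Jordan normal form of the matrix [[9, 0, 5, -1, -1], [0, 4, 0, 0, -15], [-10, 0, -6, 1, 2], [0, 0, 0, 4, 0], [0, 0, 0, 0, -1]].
The characteristic polynomial is det(xI - A) = (x - 4)^3(x + 1)^2, so the eigenvalues are -1 (algebraic multiplicity 2), 4 (algebraic multiplicity 3).

For λ = -1: rank(A + I) = 4, rank((A + I)^2) = 3. The eigenspace has dimension 5 - 4 = 1, so there is 1 Jordan block; the rank sequence gives block sizes [2].

For λ = 4: rank(A - 4I) = 3, rank((A - 4I)^2) = 2. The eigenspace has dimension 5 - 3 = 2, so there are 2 Jordan blocks; the rank sequence gives block sizes [2, 1].

Assembling the blocks gives the Jordan form J above.

J = [[-1, 1, 0, 0, 0], [0, -1, 0, 0, 0], [0, 0, 4, 1, 0], [0, 0, 0, 4, 0], [0, 0, 0, 0, 4]]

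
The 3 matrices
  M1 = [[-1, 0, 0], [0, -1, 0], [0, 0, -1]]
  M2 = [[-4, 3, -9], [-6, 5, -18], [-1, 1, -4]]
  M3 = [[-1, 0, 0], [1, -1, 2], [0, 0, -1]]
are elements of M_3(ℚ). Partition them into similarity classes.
2 classes: {M1}, {M2, M3}

Characteristic polynomials: χ_{M1} = (x + 1)^3, χ_{M2} = (x + 1)^3, χ_{M3} = (x + 1)^3.

{M1}: invariant factors x + 1, x + 1, x + 1.

{M2, M3}: invariant factors x + 1, (x + 1)^2.

Matrices are similar if and only if their invariant-factor lists agree; the partition into similarity classes is {M1}, {M2, M3}.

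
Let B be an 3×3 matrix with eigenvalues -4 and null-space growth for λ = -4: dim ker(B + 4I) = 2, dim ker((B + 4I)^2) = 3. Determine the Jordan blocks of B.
Jordan blocks: (-4, 2), (-4, 1)

λ = -4: successive nullity increments [2, 1] count blocks of size ≥ k; block sizes are [2, 1].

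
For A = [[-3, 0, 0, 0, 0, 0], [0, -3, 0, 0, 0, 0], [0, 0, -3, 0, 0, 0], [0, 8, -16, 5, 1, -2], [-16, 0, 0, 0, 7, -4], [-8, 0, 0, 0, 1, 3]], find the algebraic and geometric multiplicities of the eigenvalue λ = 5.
algebraic multiplicity 3, geometric multiplicity 2

The characteristic polynomial is (x - 5)^3(x + 3)^3, so the factor x - 5 appears with exponent 3: the algebraic multiplicity is 3.

rank(A - 5I) = 4, so the eigenspace has dimension 6 - 4 = 2: the geometric multiplicity is 2.

Since 2 < 3, A is not diagonalizable.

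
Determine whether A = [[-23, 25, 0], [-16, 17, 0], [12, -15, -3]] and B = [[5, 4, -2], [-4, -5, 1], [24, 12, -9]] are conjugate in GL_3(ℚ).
Yes.

Two matrices over a field are similar if and only if they have the same invariant factors.

Both A and B have characteristic polynomial (x + 3)^3 and minimal polynomial (x + 3)^2. Computing further, both have invariant factors x + 3, (x + 3)^2. Hence A and B are similar.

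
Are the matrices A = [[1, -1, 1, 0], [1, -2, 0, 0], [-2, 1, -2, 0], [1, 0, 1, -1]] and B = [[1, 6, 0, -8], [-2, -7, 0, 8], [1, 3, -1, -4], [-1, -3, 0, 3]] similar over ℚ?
No.

Both have characteristic polynomial (x + 1)^4, but the minimal polynomial of A is (x + 1)^3 while the minimal polynomial of B is (x + 1)^2. The minimal polynomial is a similarity invariant, so A and B are not similar.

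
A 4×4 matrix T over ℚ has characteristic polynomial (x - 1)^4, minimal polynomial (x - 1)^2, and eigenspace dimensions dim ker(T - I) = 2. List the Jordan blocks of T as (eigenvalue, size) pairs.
Jordan blocks: (1, 2), (1, 2)

λ = 1: algebraic multiplicity 4 (exponent in χ_T), largest block size 2 (exponent in m_T), 2 blocks (geometric multiplicity). These force block sizes [2, 2].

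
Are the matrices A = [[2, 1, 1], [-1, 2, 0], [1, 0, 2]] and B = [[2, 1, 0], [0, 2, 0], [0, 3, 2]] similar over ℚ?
No.

Both have characteristic polynomial (x - 2)^3, but the minimal polynomial of A is (x - 2)^3 while the minimal polynomial of B is (x - 2)^2. The minimal polynomial is a similarity invariant, so A and B are not similar.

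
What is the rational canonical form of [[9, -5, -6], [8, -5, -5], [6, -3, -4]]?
The invariant factors of A (the non-unit diagonal entries of the Smith normal form of xI - A over ℚ[x]) are (x + 1)(x^2 - x + 1), each dividing the next. The characteristic polynomial is their product, (x + 1)(x^2 - x + 1).

The rational canonical form is the block-diagonal matrix of companion matrices C(f_i):
R = [[0, 0, -1], [1, 0, 0], [0, 1, 0]].

Note the characteristic polynomial does not split into linear factors over ℚ, so A has no Jordan form over ℚ; the rational canonical form exists over any field.

R = [[0, 0, -1], [1, 0, 0], [0, 1, 0]]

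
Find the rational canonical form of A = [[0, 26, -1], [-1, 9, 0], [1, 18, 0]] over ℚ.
The invariant factors of A (the non-unit diagonal entries of the Smith normal form of xI - A over ℚ[x]) are (x - 3)^3, each dividing the next. The characteristic polynomial is their product, (x - 3)^3.

The rational canonical form is the block-diagonal matrix of companion matrices C(f_i):
R = [[0, 0, 27], [1, 0, -27], [0, 1, 9]].

R = [[0, 0, 27], [1, 0, -27], [0, 1, 9]]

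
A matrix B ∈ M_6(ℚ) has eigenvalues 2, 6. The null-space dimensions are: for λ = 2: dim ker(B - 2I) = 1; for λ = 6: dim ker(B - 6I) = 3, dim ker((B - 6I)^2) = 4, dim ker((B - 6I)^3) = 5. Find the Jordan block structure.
λ = 2: successive nullity increments [1] count blocks of size ≥ k; block sizes are [1].
λ = 6: successive nullity increments [3, 1, 1] count blocks of size ≥ k; block sizes are [3, 1, 1].

Jordan blocks: (2, 1), (6, 3), (6, 1), (6, 1)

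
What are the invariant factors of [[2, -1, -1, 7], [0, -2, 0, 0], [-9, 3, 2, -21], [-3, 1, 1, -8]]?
The Jordan structure of A has elementary divisors (x + 2)^2, (x + 1), (x + 1). Arranging the block sizes at each eigenvalue in decreasing order and taking row products gives the invariant factors.

Invariant factors (smallest first, each dividing the next): x + 1, (x + 1)(x + 2)^2.

Check: the last factor (x + 1)(x + 2)^2 is the minimal polynomial, and the product (x + 1)^2(x + 2)^2 is the characteristic polynomial.

x + 1, (x + 1)(x + 2)^2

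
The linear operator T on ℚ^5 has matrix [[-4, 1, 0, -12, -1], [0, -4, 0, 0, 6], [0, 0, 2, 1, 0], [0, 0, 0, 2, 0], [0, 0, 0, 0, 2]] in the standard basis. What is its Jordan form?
The characteristic polynomial is det(xI - A) = (x - 2)^3(x + 4)^2, so the eigenvalues are -4 (algebraic multiplicity 2), 2 (algebraic multiplicity 3).

For λ = -4: rank(A + 4I) = 4, rank((A + 4I)^2) = 3. The eigenspace has dimension 5 - 4 = 1, so there is 1 Jordan block; the rank sequence gives block sizes [2].

For λ = 2: rank(A - 2I) = 3, rank((A - 2I)^2) = 2. The eigenspace has dimension 5 - 3 = 2, so there are 2 Jordan blocks; the rank sequence gives block sizes [2, 1].

Assembling the blocks gives the Jordan form J above.

J = [[-4, 1, 0, 0, 0], [0, -4, 0, 0, 0], [0, 0, 2, 1, 0], [0, 0, 0, 2, 0], [0, 0, 0, 0, 2]]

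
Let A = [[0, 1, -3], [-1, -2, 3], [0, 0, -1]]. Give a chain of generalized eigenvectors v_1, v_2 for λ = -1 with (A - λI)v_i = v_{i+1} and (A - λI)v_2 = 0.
v_1 = [[2, -1, 0]]^T, v_2 = [[1, -1, 0]]^T

We seek v_1 ∈ ker((A + I)^2) \ ker(A + I), then set v_{i+1} = (A + I) v_i.

One such chain is v_1 = [[2, -1, 0]]^T, v_2 = [[1, -1, 0]]^T. Check: (A + I) v_2 = [[0, 0, 0]]^T = 0.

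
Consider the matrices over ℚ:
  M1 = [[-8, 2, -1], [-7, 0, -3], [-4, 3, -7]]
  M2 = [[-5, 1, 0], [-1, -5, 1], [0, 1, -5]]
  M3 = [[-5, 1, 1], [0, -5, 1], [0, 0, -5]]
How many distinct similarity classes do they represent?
Characteristic polynomials: χ_{M1} = (x + 5)^3, χ_{M2} = (x + 5)^3, χ_{M3} = (x + 5)^3.

{M1, M2, M3}: invariant factors (x + 5)^3.

Matrices are similar if and only if their invariant-factor lists agree; the partition into similarity classes is {M1, M2, M3}.

1 class: {M1, M2, M3}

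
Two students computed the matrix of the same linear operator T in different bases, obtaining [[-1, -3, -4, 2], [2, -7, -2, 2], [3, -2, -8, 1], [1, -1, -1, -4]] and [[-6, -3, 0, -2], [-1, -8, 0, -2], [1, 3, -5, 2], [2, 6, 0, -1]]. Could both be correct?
Both have characteristic polynomial (x + 5)^4 and minimal polynomial (x + 5)^2. But rank(A + 5I) = 2 for A while rank(B + 5I) = 1 for B, so the number of Jordan blocks at λ = -5 differs. A and B are not similar.

No.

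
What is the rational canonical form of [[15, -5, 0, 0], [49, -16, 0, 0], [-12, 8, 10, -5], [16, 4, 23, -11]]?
The invariant factors of A (the non-unit diagonal entries of the Smith normal form of xI - A over ℚ[x]) are x^2 + x + 5, x^2 + x + 5, each dividing the next. The characteristic polynomial is their product, (x^2 + x + 5)^2.

The rational canonical form is the block-diagonal matrix of companion matrices C(f_i):
R = [[0, -5, 0, 0], [1, -1, 0, 0], [0, 0, 0, -5], [0, 0, 1, -1]].

Note the characteristic polynomial does not split into linear factors over ℚ, so A has no Jordan form over ℚ; the rational canonical form exists over any field.

R = [[0, -5, 0, 0], [1, -1, 0, 0], [0, 0, 0, -5], [0, 0, 1, -1]]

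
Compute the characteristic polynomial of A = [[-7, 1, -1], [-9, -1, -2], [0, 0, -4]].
χ_A(x) = (x + 4)^3

xI - A = [[x + 7, -1, 1], [9, x + 1, 2], [0, 0, x + 4]].

Expanding det(xI - A) along the first row:
det(xI - A) = + (x + 7)·det([[x + 1, 2], [0, x + 4]]) - (-1)·det([[9, 2], [0, x + 4]]) + (1)·det([[9, x + 1], [0, 0]]).

Evaluating gives χ_A(x) = x^3 + 12x^2 + 48x + 64 = (x + 4)^3.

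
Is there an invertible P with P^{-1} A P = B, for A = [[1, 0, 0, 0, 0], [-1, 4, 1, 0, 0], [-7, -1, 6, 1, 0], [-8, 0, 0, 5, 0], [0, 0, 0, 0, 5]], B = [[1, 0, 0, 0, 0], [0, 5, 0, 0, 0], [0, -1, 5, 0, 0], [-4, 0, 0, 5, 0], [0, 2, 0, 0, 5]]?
No.

Both have characteristic polynomial (x - 5)^4(x - 1), but the minimal polynomial of A is (x - 5)^3(x - 1) while the minimal polynomial of B is (x - 5)^2(x - 1). The minimal polynomial is a similarity invariant, so A and B are not similar.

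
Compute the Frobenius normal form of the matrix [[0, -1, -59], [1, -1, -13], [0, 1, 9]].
R = [[0, 0, -50], [1, 0, -5], [0, 1, 8]]

The invariant factors of A (the non-unit diagonal entries of the Smith normal form of xI - A over ℚ[x]) are (x - 5)^2(x + 2), each dividing the next. The characteristic polynomial is their product, (x - 5)^2(x + 2).

The rational canonical form is the block-diagonal matrix of companion matrices C(f_i):
R = [[0, 0, -50], [1, 0, -5], [0, 1, 8]].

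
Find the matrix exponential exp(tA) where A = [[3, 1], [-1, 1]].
e^{tA} = [[(t + 1)*e^{2*t}, t*e^{2*t}], [-t*e^{2*t}, (1 - t)*e^{2*t}]]

A has Jordan form J = [[2, 1], [0, 2]] with A = PJP^{-1}, so e^{tA} = P e^{tJ} P^{-1}.

For a Jordan block J_k(λ), e^{tJ_k(λ)} = e^{λt} · (I + tN + t^2 N^2/2! + ... + t^{k-1} N^{k-1}/(k-1)!) where N is the nilpotent superdiagonal part.

Assembling the blocks and conjugating back gives the entries of e^{tA} as shown above.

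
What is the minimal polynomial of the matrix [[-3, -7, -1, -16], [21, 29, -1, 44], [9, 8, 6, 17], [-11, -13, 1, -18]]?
m_A(x) = (x - 6)^3(x + 4)

The characteristic polynomial factors as (x - 6)^3(x + 4). The minimal polynomial is ∏(x - λ)^{k_λ} where k_λ is the size of the largest Jordan block at λ.

For λ = -4: rank(A + 4I) = 3, and the largest Jordan block has size 1 (the smallest k with rank((A + 4I)^k) = rank((A + 4I)^(k+1))).
For λ = 6: rank(A - 6I) = 3, and the largest Jordan block has size 3 (the smallest k with rank((A - 6I)^k) = rank((A - 6I)^(k+1))).

So m_A(x) = (x - 6)^3(x + 4).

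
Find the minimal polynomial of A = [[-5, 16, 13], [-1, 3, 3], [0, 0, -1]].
The characteristic polynomial factors as (x + 1)^3. The minimal polynomial is ∏(x - λ)^{k_λ} where k_λ is the size of the largest Jordan block at λ.

For λ = -1: rank(A + I) = 2, and the largest Jordan block has size 3 (the smallest k with rank((A + I)^k) = rank((A + I)^(k+1))).

So m_A(x) = (x + 1)^3.

m_A(x) = (x + 1)^3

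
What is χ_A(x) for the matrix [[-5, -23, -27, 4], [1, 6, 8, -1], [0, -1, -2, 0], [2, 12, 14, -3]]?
xI - A = [[x + 5, 23, 27, -4], [-1, x - 6, -8, 1], [0, 1, x + 2, 0], [-2, -12, -14, x + 3]].

Expanding det(xI - A) along the first row:
det(xI - A) = + (x + 5)·det([[x - 6, -8, 1], [1, x + 2, 0], [-12, -14, x + 3]]) - (23)·det([[-1, -8, 1], [0, x + 2, 0], [-2, -14, x + 3]]) + (27)·det([[-1, x - 6, 1], [0, 1, 0], [-2, -12, x + 3]]) - (-4)·det([[-1, x - 6, -8], [0, 1, x + 2], [-2, -12, -14]]).

Evaluating gives χ_A(x) = x^4 + 4x^3 + 6x^2 + 4x + 1 = (x + 1)^4.

χ_A(x) = (x + 1)^4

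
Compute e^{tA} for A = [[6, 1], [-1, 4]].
e^{tA} = [[(t + 1)*e^{5*t}, t*e^{5*t}], [-t*e^{5*t}, (1 - t)*e^{5*t}]]

A has Jordan form J = [[5, 1], [0, 5]] with A = PJP^{-1}, so e^{tA} = P e^{tJ} P^{-1}.

For a Jordan block J_k(λ), e^{tJ_k(λ)} = e^{λt} · (I + tN + t^2 N^2/2! + ... + t^{k-1} N^{k-1}/(k-1)!) where N is the nilpotent superdiagonal part.

Assembling the blocks and conjugating back gives the entries of e^{tA} as shown above.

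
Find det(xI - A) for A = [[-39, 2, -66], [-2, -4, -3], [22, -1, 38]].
xI - A = [[x + 39, -2, 66], [2, x + 4, 3], [-22, 1, x - 38]].

Expanding det(xI - A) along the first row:
det(xI - A) = + (x + 39)·det([[x + 4, 3], [1, x - 38]]) - (-2)·det([[2, 3], [-22, x - 38]]) + (66)·det([[2, x + 4], [-22, 1]]).

Evaluating gives χ_A(x) = x^3 + 5x^2 - 25x - 125 = (x - 5)(x + 5)^2.

χ_A(x) = (x - 5)(x + 5)^2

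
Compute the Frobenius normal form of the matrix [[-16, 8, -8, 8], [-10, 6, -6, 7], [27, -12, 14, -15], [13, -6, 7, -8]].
The invariant factors of A (the non-unit diagonal entries of the Smith normal form of xI - A over ℚ[x]) are (x + 4)(x^3 - x + 2), each dividing the next. The characteristic polynomial is their product, (x + 4)(x^3 - x + 2).

The rational canonical form is the block-diagonal matrix of companion matrices C(f_i):
R = [[0, 0, 0, -8], [1, 0, 0, 2], [0, 1, 0, 1], [0, 0, 1, -4]].

Note the characteristic polynomial does not split into linear factors over ℚ, so A has no Jordan form over ℚ; the rational canonical form exists over any field.

R = [[0, 0, 0, -8], [1, 0, 0, 2], [0, 1, 0, 1], [0, 0, 1, -4]]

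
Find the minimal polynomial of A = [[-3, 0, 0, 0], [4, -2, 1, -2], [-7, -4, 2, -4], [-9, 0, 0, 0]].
m_A(x) = x^2(x + 3)

The characteristic polynomial factors as x^3(x + 3). The minimal polynomial is ∏(x - λ)^{k_λ} where k_λ is the size of the largest Jordan block at λ.

For λ = -3: rank(A + 3I) = 3, and the largest Jordan block has size 1 (the smallest k with rank((A + 3I)^k) = rank((A + 3I)^(k+1))).
For λ = 0: rank(A) = 2, and the largest Jordan block has size 2 (the smallest k with rank(A^k) = rank(A^(k+1))).

So m_A(x) = x^2(x + 3).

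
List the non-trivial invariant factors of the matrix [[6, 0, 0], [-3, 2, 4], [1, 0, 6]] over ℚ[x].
(x - 6)^2(x - 2)

The Jordan structure of A has elementary divisors (x - 2), (x - 6)^2. Arranging the block sizes at each eigenvalue in decreasing order and taking row products gives the invariant factors.

Invariant factors (smallest first, each dividing the next): (x - 6)^2(x - 2).

Check: the last factor (x - 6)^2(x - 2) is the minimal polynomial, and the product (x - 6)^2(x - 2) is the characteristic polynomial.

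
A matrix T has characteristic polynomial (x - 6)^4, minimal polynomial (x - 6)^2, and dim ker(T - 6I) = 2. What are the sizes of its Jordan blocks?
λ = 6: algebraic multiplicity 4 (exponent in χ_T), largest block size 2 (exponent in m_T), 2 blocks (geometric multiplicity). These force block sizes [2, 2].

Jordan blocks: (6, 2), (6, 2)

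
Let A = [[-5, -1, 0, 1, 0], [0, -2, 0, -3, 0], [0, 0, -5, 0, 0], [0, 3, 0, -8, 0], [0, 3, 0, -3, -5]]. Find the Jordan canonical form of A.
The characteristic polynomial is det(xI - A) = (x + 5)^5, so the eigenvalues are -5 (algebraic multiplicity 5).

For λ = -5: rank(A + 5I) = 1, rank((A + 5I)^2) = 0. The eigenspace has dimension 5 - 1 = 4, so there are 4 Jordan blocks; the rank sequence gives block sizes [2, 1, 1, 1].

Assembling the blocks gives the Jordan form J above.

J = [[-5, 1, 0, 0, 0], [0, -5, 0, 0, 0], [0, 0, -5, 0, 0], [0, 0, 0, -5, 0], [0, 0, 0, 0, -5]]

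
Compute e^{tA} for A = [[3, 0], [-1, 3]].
A has Jordan form J = [[3, 1], [0, 3]] with A = PJP^{-1}, so e^{tA} = P e^{tJ} P^{-1}.

For a Jordan block J_k(λ), e^{tJ_k(λ)} = e^{λt} · (I + tN + t^2 N^2/2! + ... + t^{k-1} N^{k-1}/(k-1)!) where N is the nilpotent superdiagonal part.

Assembling the blocks and conjugating back gives the entries of e^{tA} as shown above.

e^{tA} = [[e^{3*t}, 0], [-t*e^{3*t}, e^{3*t}]]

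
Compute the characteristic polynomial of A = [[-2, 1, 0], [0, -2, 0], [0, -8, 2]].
χ_A(x) = (x - 2)(x + 2)^2

xI - A = [[x + 2, -1, 0], [0, x + 2, 0], [0, 8, x - 2]].

Expanding det(xI - A) along the first row:
det(xI - A) = + (x + 2)·det([[x + 2, 0], [8, x - 2]]) - (-1)·det([[0, 0], [0, x - 2]]) + (0)·det([[0, x + 2], [0, 8]]).

Evaluating gives χ_A(x) = x^3 + 2x^2 - 4x - 8 = (x - 2)(x + 2)^2.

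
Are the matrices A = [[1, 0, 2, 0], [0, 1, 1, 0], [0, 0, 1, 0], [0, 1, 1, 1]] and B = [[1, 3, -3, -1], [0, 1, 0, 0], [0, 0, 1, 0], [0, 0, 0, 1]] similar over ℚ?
Both have characteristic polynomial (x - 1)^4, but the minimal polynomial of A is (x - 1)^3 while the minimal polynomial of B is (x - 1)^2. The minimal polynomial is a similarity invariant, so A and B are not similar.

No.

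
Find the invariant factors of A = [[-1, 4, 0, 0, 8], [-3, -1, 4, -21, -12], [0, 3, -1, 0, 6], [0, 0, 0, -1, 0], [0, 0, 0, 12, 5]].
The Jordan structure of A has elementary divisors (x + 1)^3, (x + 1), (x - 5). Arranging the block sizes at each eigenvalue in decreasing order and taking row products gives the invariant factors.

Invariant factors (smallest first, each dividing the next): x + 1, (x - 5)(x + 1)^3.

Check: the last factor (x - 5)(x + 1)^3 is the minimal polynomial, and the product (x - 5)(x + 1)^4 is the characteristic polynomial.

x + 1, (x - 5)(x + 1)^3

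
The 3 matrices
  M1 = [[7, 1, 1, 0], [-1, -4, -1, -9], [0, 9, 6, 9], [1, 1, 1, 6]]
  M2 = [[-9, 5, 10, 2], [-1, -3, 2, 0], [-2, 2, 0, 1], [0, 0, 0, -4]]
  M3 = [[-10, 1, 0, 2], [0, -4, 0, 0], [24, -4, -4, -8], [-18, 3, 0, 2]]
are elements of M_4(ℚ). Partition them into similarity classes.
Characteristic polynomials: χ_{M1} = (x - 6)^3(x + 3), χ_{M2} = (x + 4)^4, χ_{M3} = (x + 4)^4.

{M1}: invariant factors x - 6, (x - 6)^2(x + 3).

{M2}: invariant factors (x + 4)^2, (x + 4)^2.

{M3}: invariant factors x + 4, x + 4, (x + 4)^2.

Matrices are similar if and only if their invariant-factor lists agree; the partition into similarity classes is {M1}, {M2}, {M3}.

3 classes: {M1}, {M2}, {M3}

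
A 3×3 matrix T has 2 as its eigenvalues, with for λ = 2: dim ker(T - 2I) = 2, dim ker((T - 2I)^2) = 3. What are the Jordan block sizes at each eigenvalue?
Jordan blocks: (2, 2), (2, 1)

λ = 2: successive nullity increments [2, 1] count blocks of size ≥ k; block sizes are [2, 1].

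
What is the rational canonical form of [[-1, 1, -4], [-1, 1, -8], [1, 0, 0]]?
The invariant factors of A (the non-unit diagonal entries of the Smith normal form of xI - A over ℚ[x]) are x^3 + 4x + 4, each dividing the next. The characteristic polynomial is their product, x^3 + 4x + 4.

The rational canonical form is the block-diagonal matrix of companion matrices C(f_i):
R = [[0, 0, -4], [1, 0, -4], [0, 1, 0]].

Note the characteristic polynomial does not split into linear factors over ℚ, so A has no Jordan form over ℚ; the rational canonical form exists over any field.

R = [[0, 0, -4], [1, 0, -4], [0, 1, 0]]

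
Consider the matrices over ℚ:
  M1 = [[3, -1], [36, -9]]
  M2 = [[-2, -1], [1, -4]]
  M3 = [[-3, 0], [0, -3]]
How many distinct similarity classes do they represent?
2 classes: {M1, M2}, {M3}

Characteristic polynomials: χ_{M1} = (x + 3)^2, χ_{M2} = (x + 3)^2, χ_{M3} = (x + 3)^2.

{M1, M2}: invariant factors (x + 3)^2.

{M3}: invariant factors x + 3, x + 3.

Matrices are similar if and only if their invariant-factor lists agree; the partition into similarity classes is {M1, M2}, {M3}.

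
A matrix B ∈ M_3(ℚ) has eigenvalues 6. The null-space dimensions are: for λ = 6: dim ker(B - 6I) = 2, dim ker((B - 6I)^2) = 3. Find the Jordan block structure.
Jordan blocks: (6, 2), (6, 1)

λ = 6: successive nullity increments [2, 1] count blocks of size ≥ k; block sizes are [2, 1].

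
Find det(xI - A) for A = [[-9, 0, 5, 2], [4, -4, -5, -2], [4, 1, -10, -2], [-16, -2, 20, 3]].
χ_A(x) = (x + 5)^4

xI - A = [[x + 9, 0, -5, -2], [-4, x + 4, 5, 2], [-4, -1, x + 10, 2], [16, 2, -20, x - 3]].

Expanding det(xI - A) along the first row:
det(xI - A) = + (x + 9)·det([[x + 4, 5, 2], [-1, x + 10, 2], [2, -20, x - 3]]) - (0)·det([[-4, 5, 2], [-4, x + 10, 2], [16, -20, x - 3]]) + (-5)·det([[-4, x + 4, 2], [-4, -1, 2], [16, 2, x - 3]]) - (-2)·det([[-4, x + 4, 5], [-4, -1, x + 10], [16, 2, -20]]).

Evaluating gives χ_A(x) = x^4 + 20x^3 + 150x^2 + 500x + 625 = (x + 5)^4.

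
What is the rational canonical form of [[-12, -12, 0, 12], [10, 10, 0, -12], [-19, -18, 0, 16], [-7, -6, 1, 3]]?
The invariant factors of A (the non-unit diagonal entries of the Smith normal form of xI - A over ℚ[x]) are x + 2, (x - 3)(x - 2)(x + 2), each dividing the next. The characteristic polynomial is their product, (x - 3)(x - 2)(x + 2)^2.

The rational canonical form is the block-diagonal matrix of companion matrices C(f_i):
R = [[-2, 0, 0, 0], [0, 0, 0, -12], [0, 1, 0, 4], [0, 0, 1, 3]].

R = [[-2, 0, 0, 0], [0, 0, 0, -12], [0, 1, 0, 4], [0, 0, 1, 3]]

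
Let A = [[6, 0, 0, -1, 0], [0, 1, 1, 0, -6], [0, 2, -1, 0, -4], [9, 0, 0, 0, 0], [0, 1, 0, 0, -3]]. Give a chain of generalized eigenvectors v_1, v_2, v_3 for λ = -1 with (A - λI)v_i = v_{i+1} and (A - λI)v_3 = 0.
v_1 = [[0, -4, -3, 0, -2]]^T, v_2 = [[0, 1, 0, 0, 0]]^T, v_3 = [[0, 2, 2, 0, 1]]^T

We seek v_1 ∈ ker((A + I)^3) \ ker((A + I)^2), then set v_{i+1} = (A + I) v_i.

One such chain is v_1 = [[0, -4, -3, 0, -2]]^T, v_2 = [[0, 1, 0, 0, 0]]^T, v_3 = [[0, 2, 2, 0, 1]]^T. Check: (A + I) v_3 = [[0, 0, 0, 0, 0]]^T = 0.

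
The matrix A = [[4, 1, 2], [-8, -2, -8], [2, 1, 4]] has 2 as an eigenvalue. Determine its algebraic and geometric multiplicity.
The characteristic polynomial is (x - 2)^3, so the factor x - 2 appears with exponent 3: the algebraic multiplicity is 3.

rank(A - 2I) = 1, so the eigenspace has dimension 3 - 1 = 2: the geometric multiplicity is 2.

Since 2 < 3, A is not diagonalizable.

algebraic multiplicity 3, geometric multiplicity 2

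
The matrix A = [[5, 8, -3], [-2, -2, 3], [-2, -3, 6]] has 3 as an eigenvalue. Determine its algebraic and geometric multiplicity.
The characteristic polynomial is (x - 3)^3, so the factor x - 3 appears with exponent 3: the algebraic multiplicity is 3.

rank(A - 3I) = 2, so the eigenspace has dimension 3 - 2 = 1: the geometric multiplicity is 1.

Since 1 < 3, A is not diagonalizable.

algebraic multiplicity 3, geometric multiplicity 1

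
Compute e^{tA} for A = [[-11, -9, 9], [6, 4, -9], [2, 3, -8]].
e^{tA} = [[(1 - 6*t)*e^{-5*t}, -9*t*e^{-5*t}, 9*t*e^{-5*t}], [6*t*e^{-5*t}, (9*t + 1)*e^{-5*t}, -9*t*e^{-5*t}], [2*t*e^{-5*t}, 3*t*e^{-5*t}, (1 - 3*t)*e^{-5*t}]]

A has Jordan form J = [[-5, 1, 0], [0, -5, 0], [0, 0, -5]] with A = PJP^{-1}, so e^{tA} = P e^{tJ} P^{-1}.

For a Jordan block J_k(λ), e^{tJ_k(λ)} = e^{λt} · (I + tN + t^2 N^2/2! + ... + t^{k-1} N^{k-1}/(k-1)!) where N is the nilpotent superdiagonal part.

Assembling the blocks and conjugating back gives the entries of e^{tA} as shown above.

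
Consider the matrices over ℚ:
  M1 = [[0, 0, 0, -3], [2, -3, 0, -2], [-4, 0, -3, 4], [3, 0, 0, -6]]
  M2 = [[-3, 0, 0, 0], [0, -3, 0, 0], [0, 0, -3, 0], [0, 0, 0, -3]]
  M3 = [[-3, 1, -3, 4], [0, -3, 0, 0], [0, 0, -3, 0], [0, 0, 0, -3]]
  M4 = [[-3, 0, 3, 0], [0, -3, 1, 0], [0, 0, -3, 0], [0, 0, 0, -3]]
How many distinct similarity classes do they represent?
2 classes: {M1, M3, M4}, {M2}

Characteristic polynomials: χ_{M1} = (x + 3)^4, χ_{M2} = (x + 3)^4, χ_{M3} = (x + 3)^4, χ_{M4} = (x + 3)^4.

{M1, M3, M4}: invariant factors x + 3, x + 3, (x + 3)^2.

{M2}: invariant factors x + 3, x + 3, x + 3, x + 3.

Matrices are similar if and only if their invariant-factor lists agree; the partition into similarity classes is {M1, M3, M4}, {M2}.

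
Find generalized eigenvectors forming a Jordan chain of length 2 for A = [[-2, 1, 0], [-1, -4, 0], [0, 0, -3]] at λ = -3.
v_1 = [[0, 1, 0]]^T, v_2 = [[1, -1, 0]]^T

We seek v_1 ∈ ker((A + 3I)^2) \ ker(A + 3I), then set v_{i+1} = (A + 3I) v_i.

One such chain is v_1 = [[0, 1, 0]]^T, v_2 = [[1, -1, 0]]^T. Check: (A + 3I) v_2 = [[0, 0, 0]]^T = 0.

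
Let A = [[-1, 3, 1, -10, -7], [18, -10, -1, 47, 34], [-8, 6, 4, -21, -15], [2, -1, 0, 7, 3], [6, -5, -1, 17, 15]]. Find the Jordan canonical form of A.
J = [[3, 1, 0, 0, 0], [0, 3, 1, 0, 0], [0, 0, 3, 0, 0], [0, 0, 0, 3, 1], [0, 0, 0, 0, 3]]

The characteristic polynomial is det(xI - A) = (x - 3)^5, so the eigenvalues are 3 (algebraic multiplicity 5).

For λ = 3: rank(A - 3I) = 3, rank((A - 3I)^2) = 1, rank((A - 3I)^3) = 0. The eigenspace has dimension 5 - 3 = 2, so there are 2 Jordan blocks; the rank sequence gives block sizes [3, 2].

Assembling the blocks gives the Jordan form J above.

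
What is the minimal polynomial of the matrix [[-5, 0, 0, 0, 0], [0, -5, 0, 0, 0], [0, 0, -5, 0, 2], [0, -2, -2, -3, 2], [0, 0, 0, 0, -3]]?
The characteristic polynomial factors as (x + 3)^2(x + 5)^3. The minimal polynomial is ∏(x - λ)^{k_λ} where k_λ is the size of the largest Jordan block at λ.

For λ = -5: rank(A + 5I) = 2, and the largest Jordan block has size 1 (the smallest k with rank((A + 5I)^k) = rank((A + 5I)^(k+1))).
For λ = -3: rank(A + 3I) = 3, and the largest Jordan block has size 1 (the smallest k with rank((A + 3I)^k) = rank((A + 3I)^(k+1))).

So m_A(x) = (x + 3)(x + 5).

m_A(x) = (x + 3)(x + 5)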